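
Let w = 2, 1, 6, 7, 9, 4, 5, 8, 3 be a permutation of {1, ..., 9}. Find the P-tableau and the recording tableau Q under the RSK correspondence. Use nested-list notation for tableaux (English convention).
P = [[1, 3, 5, 8], [2, 4, 7, 9], [6]], Q = [[1, 3, 4, 5], [2, 6, 7, 8], [9]]

Insert each entry of the permutation into P by Schensted row insertion, recording in Q the position of each new cell.

Insert 2: appended to row 1. P = [[2]].
Insert 1: 1 bumps 2 from row 1; 2 starts row 2. P = [[1], [2]].
Insert 6: appended to row 1. P = [[1, 6], [2]].
Insert 7: appended to row 1. P = [[1, 6, 7], [2]].
Insert 9: appended to row 1. P = [[1, 6, 7, 9], [2]].
Insert 4: 4 bumps 6 from row 1; 6 appends to row 2. P = [[1, 4, 7, 9], [2, 6]].
Insert 5: 5 bumps 7 from row 1; 7 appends to row 2. P = [[1, 4, 5, 9], [2, 6, 7]].
Insert 8: 8 bumps 9 from row 1; 9 appends to row 2. P = [[1, 4, 5, 8], [2, 6, 7, 9]].
Insert 3: 3 bumps 4 from row 1; 4 bumps 6 from row 2; 6 starts row 3. P = [[1, 3, 5, 8], [2, 4, 7, 9], [6]].

So P = [[1, 3, 5, 8], [2, 4, 7, 9], [6]], Q = [[1, 3, 4, 5], [2, 6, 7, 8], [9]].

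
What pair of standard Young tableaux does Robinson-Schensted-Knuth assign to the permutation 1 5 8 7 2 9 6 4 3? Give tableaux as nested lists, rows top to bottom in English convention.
P = [[1, 2, 3, 9], [4, 6], [5], [7], [8]], Q = [[1, 2, 3, 6], [4, 7], [5], [8], [9]]

Insert each entry of the permutation into P by Schensted row insertion, recording in Q the position of each new cell.

Insert 1: appended to row 1. P = [[1]], Q = [[1]].
Insert 5: appended to row 1. P = [[1, 5]], Q = [[1, 2]].
Insert 8: appended to row 1. P = [[1, 5, 8]], Q = [[1, 2, 3]].
Insert 7: 7 bumps 8 from row 1; 8 starts row 2. P = [[1, 5, 7], [8]], Q = [[1, 2, 3], [4]].
Insert 2: 2 bumps 5 from row 1; 5 bumps 8 from row 2; 8 starts row 3. P = [[1, 2, 7], [5], [8]], Q = [[1, 2, 3], [4], [5]].
Insert 9: appended to row 1. P = [[1, 2, 7, 9], [5], [8]], Q = [[1, 2, 3, 6], [4], [5]].
Insert 6: 6 bumps 7 from row 1; 7 appends to row 2. P = [[1, 2, 6, 9], [5, 7], [8]], Q = [[1, 2, 3, 6], [4, 7], [5]].
Insert 4: 4 bumps 6 from row 1; 6 bumps 7 from row 2; 7 bumps 8 from row 3; 8 starts row 4. P = [[1, 2, 4, 9], [5, 6], [7], [8]], Q = [[1, 2, 3, 6], [4, 7], [5], [8]].
Insert 3: 3 bumps 4 from row 1; 4 bumps 5 from row 2; 5 bumps 7 from row 3; 7 bumps 8 from row 4; 8 starts row 5. P = [[1, 2, 3, 9], [4, 6], [5], [7], [8]], Q = [[1, 2, 3, 6], [4, 7], [5], [8], [9]].

So P = [[1, 2, 3, 9], [4, 6], [5], [7], [8]], Q = [[1, 2, 3, 6], [4, 7], [5], [8], [9]].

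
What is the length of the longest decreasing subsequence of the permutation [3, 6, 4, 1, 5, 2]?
3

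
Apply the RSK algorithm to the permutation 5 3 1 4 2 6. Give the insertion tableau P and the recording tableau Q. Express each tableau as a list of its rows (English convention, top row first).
P = [[1, 2, 6], [3, 4], [5]], Q = [[1, 4, 6], [2, 5], [3]]

Insert each entry of the permutation into P by Schensted row insertion, recording in Q the position of each new cell.

Insert 5: appended to row 1. P = [[5]].
Insert 3: 3 bumps 5 from row 1; 5 starts row 2. P = [[3], [5]].
Insert 1: 1 bumps 3 from row 1; 3 bumps 5 from row 2; 5 starts row 3. P = [[1], [3], [5]].
Insert 4: appended to row 1. P = [[1, 4], [3], [5]].
Insert 2: 2 bumps 4 from row 1; 4 appends to row 2. P = [[1, 2], [3, 4], [5]].
Insert 6: appended to row 1. P = [[1, 2, 6], [3, 4], [5]].

So P = [[1, 2, 6], [3, 4], [5]], Q = [[1, 4, 6], [2, 5], [3]].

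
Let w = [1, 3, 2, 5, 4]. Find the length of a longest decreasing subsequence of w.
2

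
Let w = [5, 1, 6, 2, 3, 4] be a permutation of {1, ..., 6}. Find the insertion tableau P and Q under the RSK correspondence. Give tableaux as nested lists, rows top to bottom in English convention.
P = [[1, 2, 3, 4], [5, 6]], Q = [[1, 3, 5, 6], [2, 4]]

Insert each entry of the permutation into P by Schensted row insertion, recording in Q the position of each new cell.

Insert 5: appended to row 1. P = [[5]].
Insert 1: 1 bumps 5 from row 1; 5 starts row 2. P = [[1], [5]].
Insert 6: appended to row 1. P = [[1, 6], [5]].
Insert 2: 2 bumps 6 from row 1; 6 appends to row 2. P = [[1, 2], [5, 6]].
Insert 3: appended to row 1. P = [[1, 2, 3], [5, 6]].
Insert 4: appended to row 1. P = [[1, 2, 3, 4], [5, 6]].

So P = [[1, 2, 3, 4], [5, 6]], Q = [[1, 3, 5, 6], [2, 4]].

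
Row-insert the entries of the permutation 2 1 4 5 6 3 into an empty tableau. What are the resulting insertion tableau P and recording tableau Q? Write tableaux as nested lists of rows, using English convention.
Insert each entry of the permutation into P by Schensted row insertion, recording in Q the position of each new cell.

Insert 2: appended to row 1. P = [[2]].
Insert 1: 1 bumps 2 from row 1; 2 starts row 2. P = [[1], [2]].
Insert 4: appended to row 1. P = [[1, 4], [2]].
Insert 5: appended to row 1. P = [[1, 4, 5], [2]].
Insert 6: appended to row 1. P = [[1, 4, 5, 6], [2]].
Insert 3: 3 bumps 4 from row 1; 4 appends to row 2. P = [[1, 3, 5, 6], [2, 4]].

So P = [[1, 3, 5, 6], [2, 4]], Q = [[1, 3, 4, 5], [2, 6]].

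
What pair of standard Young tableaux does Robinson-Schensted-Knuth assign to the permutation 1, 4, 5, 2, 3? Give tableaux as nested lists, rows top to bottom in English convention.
Insert each entry of the permutation into P by Schensted row insertion, recording in Q the position of each new cell.

Insert 1: appended to row 1. P = [[1]].
Insert 4: appended to row 1. P = [[1, 4]].
Insert 5: appended to row 1. P = [[1, 4, 5]].
Insert 2: 2 bumps 4 from row 1; 4 starts row 2. P = [[1, 2, 5], [4]].
Insert 3: 3 bumps 5 from row 1; 5 appends to row 2. P = [[1, 2, 3], [4, 5]].

So P = [[1, 2, 3], [4, 5]], Q = [[1, 2, 3], [4, 5]].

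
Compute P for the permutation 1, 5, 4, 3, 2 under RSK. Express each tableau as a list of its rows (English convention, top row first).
Insert 1: appended to row 1. P = [[1]].
Insert 5: appended to row 1. P = [[1, 5]].
Insert 4: 4 bumps 5 from row 1; 5 starts row 2. P = [[1, 4], [5]].
Insert 3: 3 bumps 4 from row 1; 4 bumps 5 from row 2; 5 starts row 3. P = [[1, 3], [4], [5]].
Insert 2: 2 bumps 3 from row 1; 3 bumps 4 from row 2; 4 bumps 5 from row 3; 5 starts row 4. P = [[1, 2], [3], [4], [5]].

So P = [[1, 2], [3], [4], [5]].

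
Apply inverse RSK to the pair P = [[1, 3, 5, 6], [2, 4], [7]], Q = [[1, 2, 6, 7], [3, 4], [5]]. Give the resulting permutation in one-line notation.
Reverse the RSK construction: for i from n down to 1, find the cell of Q containing i, remove the entry at that cell from P, and reverse-bump it up through P; the value ejected from row 1 is w(i).

Step i=7: Q has 7 at row 1, column 4; remove that cell from P, ejecting 6. So w(7) = 6. P is now [[1, 3, 5], [2, 4], [7]].
Step i=6: Q has 6 at row 1, column 3; remove that cell from P, ejecting 5. So w(6) = 5. P is now [[1, 3], [2, 4], [7]].
Step i=5: Q has 5 at row 3, column 1; remove 7 from row 3 of P and reverse-bump: 7 enters row 2 and ejects 4; 4 enters row 1 and ejects 3. So w(5) = 3. P is now [[1, 4], [2, 7]].
Step i=4: Q has 4 at row 2, column 2; remove 7 from row 2 of P and reverse-bump: 7 enters row 1 and ejects 4. So w(4) = 4. P is now [[1, 7], [2]].
Step i=3: Q has 3 at row 2, column 1; remove 2 from row 2 of P and reverse-bump: 2 enters row 1 and ejects 1. So w(3) = 1. P is now [[2, 7]].
Step i=2: Q has 2 at row 1, column 2; remove that cell from P, ejecting 7. So w(2) = 7. P is now [[2]].
Step i=1: Q has 1 at row 1, column 1; remove that cell from P, ejecting 2. So w(1) = 2. P is now [].

So w = 2 7 1 4 3 5 6.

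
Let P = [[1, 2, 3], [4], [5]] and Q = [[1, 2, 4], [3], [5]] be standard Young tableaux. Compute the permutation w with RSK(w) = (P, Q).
1 5 2 4 3

Reverse the RSK construction: for i from n down to 1, find the cell of Q containing i, remove the entry at that cell from P, and reverse-bump it up through P; the value ejected from row 1 is w(i).

Step i=5: Q has 5 at row 3, column 1; remove 5 from row 3 of P and reverse-bump: 5 enters row 2 and ejects 4; 4 enters row 1 and ejects 3. So w(5) = 3. P is now [[1, 2, 4], [5]].
Step i=4: Q has 4 at row 1, column 3; remove that cell from P, ejecting 4. So w(4) = 4. P is now [[1, 2], [5]].
Step i=3: Q has 3 at row 2, column 1; remove 5 from row 2 of P and reverse-bump: 5 enters row 1 and ejects 2. So w(3) = 2. P is now [[1, 5]].
Step i=2: Q has 2 at row 1, column 2; remove that cell from P, ejecting 5. So w(2) = 5. P is now [[1]].
Step i=1: Q has 1 at row 1, column 1; remove that cell from P, ejecting 1. So w(1) = 1. P is now [].

So w = 1 5 2 4 3.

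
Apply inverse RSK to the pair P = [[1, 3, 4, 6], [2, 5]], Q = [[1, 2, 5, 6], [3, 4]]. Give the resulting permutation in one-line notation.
2 5 1 3 4 6

Reverse RSK: for i = n, n-1, ..., 1, locate i in Q, remove the corresponding corner cell from P, and reverse-bump its entry up through P; the value ejected from row 1 is w(i).

So w = 2 5 1 3 4 6.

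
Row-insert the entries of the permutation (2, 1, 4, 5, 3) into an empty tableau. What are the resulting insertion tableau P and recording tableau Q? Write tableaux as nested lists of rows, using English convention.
Insert each entry of the permutation into P by Schensted row insertion, recording in Q the position of each new cell.

Insert 2: appended to row 1. P = [[2]], Q = [[1]].
Insert 1: 1 bumps 2 from row 1; 2 starts row 2. P = [[1], [2]], Q = [[1], [2]].
Insert 4: appended to row 1. P = [[1, 4], [2]], Q = [[1, 3], [2]].
Insert 5: appended to row 1. P = [[1, 4, 5], [2]], Q = [[1, 3, 4], [2]].
Insert 3: 3 bumps 4 from row 1; 4 appends to row 2. P = [[1, 3, 5], [2, 4]], Q = [[1, 3, 4], [2, 5]].

So P = [[1, 3, 5], [2, 4]], Q = [[1, 3, 4], [2, 5]].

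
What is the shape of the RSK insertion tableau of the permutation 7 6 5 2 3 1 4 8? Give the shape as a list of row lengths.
[4, 1, 1, 1, 1]

Row-insert each entry into an empty tableau.

After inserting 7: P = [[7]].
After inserting 6: P = [[6], [7]].
After inserting 5: P = [[5], [6], [7]].
After inserting 2: P = [[2], [5], [6], [7]].
After inserting 3: P = [[2, 3], [5], [6], [7]].
After inserting 1: P = [[1, 3], [2], [5], [6], [7]].
After inserting 4: P = [[1, 3, 4], [2], [5], [6], [7]].
After inserting 8: P = [[1, 3, 4, 8], [2], [5], [6], [7]].

The final insertion tableau P = [[1, 3, 4, 8], [2], [5], [6], [7]] has shape [4, 1, 1, 1, 1].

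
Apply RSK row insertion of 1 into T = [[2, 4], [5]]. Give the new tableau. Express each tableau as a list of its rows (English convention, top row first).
In row 1, 1 replaces 2 (the leftmost entry greater than 1); 2 is bumped to row 2. In row 2, 2 replaces 5 (the leftmost entry greater than 2); 5 is bumped to row 3. 5 starts a new row 3. The new tableau is [[1, 4], [2], [5]].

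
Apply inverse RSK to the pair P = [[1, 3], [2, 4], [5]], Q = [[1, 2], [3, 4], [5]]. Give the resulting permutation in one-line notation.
Reverse the RSK construction: for i from n down to 1, find the cell of Q containing i, remove the entry at that cell from P, and reverse-bump it up through P; the value ejected from row 1 is w(i).

Step i=5: Q has 5 at row 3, column 1; remove 5 from row 3 of P and reverse-bump: 5 enters row 2 and ejects 4; 4 enters row 1 and ejects 3. So w(5) = 3. P is now [[1, 4], [2, 5]].
Step i=4: Q has 4 at row 2, column 2; remove 5 from row 2 of P and reverse-bump: 5 enters row 1 and ejects 4. So w(4) = 4. P is now [[1, 5], [2]].
Step i=3: Q has 3 at row 2, column 1; remove 2 from row 2 of P and reverse-bump: 2 enters row 1 and ejects 1. So w(3) = 1. P is now [[2, 5]].
Step i=2: Q has 2 at row 1, column 2; remove that cell from P, ejecting 5. So w(2) = 5. P is now [[2]].
Step i=1: Q has 1 at row 1, column 1; remove that cell from P, ejecting 2. So w(1) = 2. P is now [].

So w = 2 5 1 4 3.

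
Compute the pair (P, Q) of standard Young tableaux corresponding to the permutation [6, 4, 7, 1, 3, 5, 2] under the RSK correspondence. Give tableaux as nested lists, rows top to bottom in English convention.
P = [[1, 2, 5], [3, 7], [4], [6]], Q = [[1, 3, 6], [2, 5], [4], [7]]

Insert each entry of the permutation into P by Schensted row insertion, recording in Q the position of each new cell.

Insert 6: appended to row 1. P = [[6]], Q = [[1]].
Insert 4: 4 bumps 6 from row 1; 6 starts row 2. P = [[4], [6]], Q = [[1], [2]].
Insert 7: appended to row 1. P = [[4, 7], [6]], Q = [[1, 3], [2]].
Insert 1: 1 bumps 4 from row 1; 4 bumps 6 from row 2; 6 starts row 3. P = [[1, 7], [4], [6]], Q = [[1, 3], [2], [4]].
Insert 3: 3 bumps 7 from row 1; 7 appends to row 2. P = [[1, 3], [4, 7], [6]], Q = [[1, 3], [2, 5], [4]].
Insert 5: appended to row 1. P = [[1, 3, 5], [4, 7], [6]], Q = [[1, 3, 6], [2, 5], [4]].
Insert 2: 2 bumps 3 from row 1; 3 bumps 4 from row 2; 4 bumps 6 from row 3; 6 starts row 4. P = [[1, 2, 5], [3, 7], [4], [6]], Q = [[1, 3, 6], [2, 5], [4], [7]].

So P = [[1, 2, 5], [3, 7], [4], [6]], Q = [[1, 3, 6], [2, 5], [4], [7]].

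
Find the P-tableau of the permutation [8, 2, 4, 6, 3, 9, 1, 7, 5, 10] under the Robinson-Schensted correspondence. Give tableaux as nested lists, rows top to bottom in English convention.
Insert 8: appended to row 1. P = [[8]].
Insert 2: 2 bumps 8 from row 1; 8 starts row 2. P = [[2], [8]].
Insert 4: appended to row 1. P = [[2, 4], [8]].
Insert 6: appended to row 1. P = [[2, 4, 6], [8]].
Insert 3: 3 bumps 4 from row 1; 4 bumps 8 from row 2; 8 starts row 3. P = [[2, 3, 6], [4], [8]].
Insert 9: appended to row 1. P = [[2, 3, 6, 9], [4], [8]].
Insert 1: 1 bumps 2 from row 1; 2 bumps 4 from row 2; 4 bumps 8 from row 3; 8 starts row 4. P = [[1, 3, 6, 9], [2], [4], [8]].
Insert 7: 7 bumps 9 from row 1; 9 appends to row 2. P = [[1, 3, 6, 7], [2, 9], [4], [8]].
Insert 5: 5 bumps 6 from row 1; 6 bumps 9 from row 2; 9 appends to row 3. P = [[1, 3, 5, 7], [2, 6], [4, 9], [8]].
Insert 10: appended to row 1. P = [[1, 3, 5, 7, 10], [2, 6], [4, 9], [8]].

So P = [[1, 3, 5, 7, 10], [2, 6], [4, 9], [8]].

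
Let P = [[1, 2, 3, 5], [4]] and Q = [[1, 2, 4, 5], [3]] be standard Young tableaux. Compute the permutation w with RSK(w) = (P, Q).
1 4 2 3 5

Reverse the RSK construction: for i from n down to 1, find the cell of Q containing i, remove the entry at that cell from P, and reverse-bump it up through P; the value ejected from row 1 is w(i).

Step i=5: Q has 5 at row 1, column 4; remove that cell from P, ejecting 5. So w(5) = 5. P is now [[1, 2, 3], [4]].
Step i=4: Q has 4 at row 1, column 3; remove that cell from P, ejecting 3. So w(4) = 3. P is now [[1, 2], [4]].
Step i=3: Q has 3 at row 2, column 1; remove 4 from row 2 of P and reverse-bump: 4 enters row 1 and ejects 2. So w(3) = 2. P is now [[1, 4]].
Step i=2: Q has 2 at row 1, column 2; remove that cell from P, ejecting 4. So w(2) = 4. P is now [[1]].
Step i=1: Q has 1 at row 1, column 1; remove that cell from P, ejecting 1. So w(1) = 1. P is now [].

So w = 1 4 2 3 5.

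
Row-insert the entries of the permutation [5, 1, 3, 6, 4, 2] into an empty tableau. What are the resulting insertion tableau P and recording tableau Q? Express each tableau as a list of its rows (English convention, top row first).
Insert each entry of the permutation into P by Schensted row insertion, recording in Q the position of each new cell.

After inserting 5: P = [[5]].
After inserting 1: P = [[1], [5]].
After inserting 3: P = [[1, 3], [5]].
After inserting 6: P = [[1, 3, 6], [5]].
After inserting 4: P = [[1, 3, 4], [5, 6]].
After inserting 2: P = [[1, 2, 4], [3, 6], [5]].

So P = [[1, 2, 4], [3, 6], [5]], Q = [[1, 3, 4], [2, 5], [6]].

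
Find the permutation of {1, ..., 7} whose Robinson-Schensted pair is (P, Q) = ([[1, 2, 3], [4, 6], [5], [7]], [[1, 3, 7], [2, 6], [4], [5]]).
Reverse the RSK construction: for i from n down to 1, find the cell of Q containing i, remove the entry at that cell from P, and reverse-bump it up through P; the value ejected from row 1 is w(i).

Step i=7: Q has 7 at row 1, column 3; remove that cell from P, ejecting 3. So w(7) = 3. P is now [[1, 2], [4, 6], [5], [7]].
Step i=6: Q has 6 at row 2, column 2; remove 6 from row 2 of P and reverse-bump: 6 enters row 1 and ejects 2. So w(6) = 2. P is now [[1, 6], [4], [5], [7]].
Step i=5: Q has 5 at row 4, column 1; remove 7 from row 4 of P and reverse-bump: 7 enters row 3 and ejects 5; 5 enters row 2 and ejects 4; 4 enters row 1 and ejects 1. So w(5) = 1. P is now [[4, 6], [5], [7]].
Step i=4: Q has 4 at row 3, column 1; remove 7 from row 3 of P and reverse-bump: 7 enters row 2 and ejects 5; 5 enters row 1 and ejects 4. So w(4) = 4. P is now [[5, 6], [7]].
Step i=3: Q has 3 at row 1, column 2; remove that cell from P, ejecting 6. So w(3) = 6. P is now [[5], [7]].
Step i=2: Q has 2 at row 2, column 1; remove 7 from row 2 of P and reverse-bump: 7 enters row 1 and ejects 5. So w(2) = 5. P is now [[7]].
Step i=1: Q has 1 at row 1, column 1; remove that cell from P, ejecting 7. So w(1) = 7. P is now [].

So w = 7 5 6 4 1 2 3.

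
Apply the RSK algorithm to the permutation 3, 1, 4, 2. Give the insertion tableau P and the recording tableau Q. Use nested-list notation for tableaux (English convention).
Insert each entry of the permutation into P by Schensted row insertion, recording in Q the position of each new cell.

Insert 3: appended to row 1. P = [[3]].
Insert 1: 1 bumps 3 from row 1; 3 starts row 2. P = [[1], [3]].
Insert 4: appended to row 1. P = [[1, 4], [3]].
Insert 2: 2 bumps 4 from row 1; 4 appends to row 2. P = [[1, 2], [3, 4]].

So P = [[1, 2], [3, 4]], Q = [[1, 3], [2, 4]].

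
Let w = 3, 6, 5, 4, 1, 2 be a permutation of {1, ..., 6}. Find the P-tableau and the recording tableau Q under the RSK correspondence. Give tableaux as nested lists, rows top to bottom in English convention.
Insert each entry of the permutation into P by Schensted row insertion, recording in Q the position of each new cell.

Insert 3: appended to row 1. P = [[3]].
Insert 6: appended to row 1. P = [[3, 6]].
Insert 5: 5 bumps 6 from row 1; 6 starts row 2. P = [[3, 5], [6]].
Insert 4: 4 bumps 5 from row 1; 5 bumps 6 from row 2; 6 starts row 3. P = [[3, 4], [5], [6]].
Insert 1: 1 bumps 3 from row 1; 3 bumps 5 from row 2; 5 bumps 6 from row 3; 6 starts row 4. P = [[1, 4], [3], [5], [6]].
Insert 2: 2 bumps 4 from row 1; 4 appends to row 2. P = [[1, 2], [3, 4], [5], [6]].

So P = [[1, 2], [3, 4], [5], [6]], Q = [[1, 2], [3, 6], [4], [5]].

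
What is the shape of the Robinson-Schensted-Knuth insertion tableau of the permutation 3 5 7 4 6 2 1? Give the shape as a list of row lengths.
Row-insert each entry into an empty tableau.

After inserting 3: P = [[3]].
After inserting 5: P = [[3, 5]].
After inserting 7: P = [[3, 5, 7]].
After inserting 4: P = [[3, 4, 7], [5]].
After inserting 6: P = [[3, 4, 6], [5, 7]].
After inserting 2: P = [[2, 4, 6], [3, 7], [5]].
After inserting 1: P = [[1, 4, 6], [2, 7], [3], [5]].

The final insertion tableau P = [[1, 4, 6], [2, 7], [3], [5]] has shape [3, 2, 1, 1].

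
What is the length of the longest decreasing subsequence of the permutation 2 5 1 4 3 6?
3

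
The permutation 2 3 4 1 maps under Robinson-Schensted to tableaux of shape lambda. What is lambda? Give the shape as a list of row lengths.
[3, 1]

Row-insert each entry into an empty tableau.

After inserting 2: P = [[2]].
After inserting 3: P = [[2, 3]].
After inserting 4: P = [[2, 3, 4]].
After inserting 1: P = [[1, 3, 4], [2]].

The final insertion tableau P = [[1, 3, 4], [2]] has shape [3, 1].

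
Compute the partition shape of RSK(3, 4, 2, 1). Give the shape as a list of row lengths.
[2, 1, 1]

Row-insert each entry into an empty tableau.

After inserting 3: P = [[3]].
After inserting 4: P = [[3, 4]].
After inserting 2: P = [[2, 4], [3]].
After inserting 1: P = [[1, 4], [2], [3]].

The final insertion tableau P = [[1, 4], [2], [3]] has shape [2, 1, 1].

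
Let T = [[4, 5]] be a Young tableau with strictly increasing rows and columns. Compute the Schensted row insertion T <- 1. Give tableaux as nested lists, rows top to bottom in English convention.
In row 1, 1 replaces 4 (the leftmost entry greater than 1); 4 is bumped to row 2. 4 starts a new row 2. The new tableau is [[1, 5], [4]].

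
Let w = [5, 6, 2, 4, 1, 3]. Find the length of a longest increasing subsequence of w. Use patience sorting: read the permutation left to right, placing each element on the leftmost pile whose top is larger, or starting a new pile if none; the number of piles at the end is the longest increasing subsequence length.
5: new pile. tops = [5]
6: new pile. tops = [5, 6]
2: onto pile 1 (replacing 5). tops = [2, 6]
4: onto pile 2 (replacing 6). tops = [2, 4]
1: onto pile 1 (replacing 2). tops = [1, 4]
3: onto pile 2 (replacing 4). tops = [1, 3]

2 piles, so the longest increasing subsequence has length 2.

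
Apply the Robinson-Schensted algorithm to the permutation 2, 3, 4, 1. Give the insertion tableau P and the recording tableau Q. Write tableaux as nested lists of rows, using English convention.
P = [[1, 3, 4], [2]], Q = [[1, 2, 3], [4]]

Insert each entry of the permutation into P by Schensted row insertion, recording in Q the position of each new cell.

Insert 2: appended to row 1. P = [[2]].
Insert 3: appended to row 1. P = [[2, 3]].
Insert 4: appended to row 1. P = [[2, 3, 4]].
Insert 1: 1 bumps 2 from row 1; 2 starts row 2. P = [[1, 3, 4], [2]].

So P = [[1, 3, 4], [2]], Q = [[1, 2, 3], [4]].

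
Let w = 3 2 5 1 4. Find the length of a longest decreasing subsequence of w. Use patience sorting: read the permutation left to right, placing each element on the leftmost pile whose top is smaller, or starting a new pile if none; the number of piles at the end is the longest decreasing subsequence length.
3

3: new pile. tops = [3]
2: new pile. tops = [3, 2]
5: onto pile 1 (replacing 3). tops = [5, 2]
1: new pile. tops = [5, 2, 1]
4: onto pile 2 (replacing 2). tops = [5, 4, 1]

3 piles, so the longest decreasing subsequence has length 3.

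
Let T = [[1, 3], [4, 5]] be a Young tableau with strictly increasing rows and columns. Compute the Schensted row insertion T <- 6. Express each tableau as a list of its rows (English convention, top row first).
6 is larger than every entry of row 1, so it is appended to row 1. The new tableau is [[1, 3, 6], [4, 5]].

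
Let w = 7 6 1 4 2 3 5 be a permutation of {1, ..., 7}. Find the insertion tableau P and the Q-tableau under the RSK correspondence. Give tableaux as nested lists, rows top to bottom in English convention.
Insert each entry of the permutation into P by Schensted row insertion, recording in Q the position of each new cell.

After inserting 7: P = [[7]].
After inserting 6: P = [[6], [7]].
After inserting 1: P = [[1], [6], [7]].
After inserting 4: P = [[1, 4], [6], [7]].
After inserting 2: P = [[1, 2], [4], [6], [7]].
After inserting 3: P = [[1, 2, 3], [4], [6], [7]].
After inserting 5: P = [[1, 2, 3, 5], [4], [6], [7]].

So P = [[1, 2, 3, 5], [4], [6], [7]], Q = [[1, 4, 6, 7], [2], [3], [5]].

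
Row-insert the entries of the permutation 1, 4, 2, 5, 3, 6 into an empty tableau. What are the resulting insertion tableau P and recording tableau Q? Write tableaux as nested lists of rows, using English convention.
P = [[1, 2, 3, 6], [4, 5]], Q = [[1, 2, 4, 6], [3, 5]]

Insert each entry of the permutation into P by Schensted row insertion, recording in Q the position of each new cell.

Insert 1: appended to row 1. P = [[1]].
Insert 4: appended to row 1. P = [[1, 4]].
Insert 2: 2 bumps 4 from row 1; 4 starts row 2. P = [[1, 2], [4]].
Insert 5: appended to row 1. P = [[1, 2, 5], [4]].
Insert 3: 3 bumps 5 from row 1; 5 appends to row 2. P = [[1, 2, 3], [4, 5]].
Insert 6: appended to row 1. P = [[1, 2, 3, 6], [4, 5]].

So P = [[1, 2, 3, 6], [4, 5]], Q = [[1, 2, 4, 6], [3, 5]].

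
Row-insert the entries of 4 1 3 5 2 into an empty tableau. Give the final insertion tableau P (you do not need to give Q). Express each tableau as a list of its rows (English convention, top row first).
P = [[1, 2, 5], [3], [4]]

Insert 4: appended to row 1. P = [[4]].
Insert 1: 1 bumps 4 from row 1; 4 starts row 2. P = [[1], [4]].
Insert 3: appended to row 1. P = [[1, 3], [4]].
Insert 5: appended to row 1. P = [[1, 3, 5], [4]].
Insert 2: 2 bumps 3 from row 1; 3 bumps 4 from row 2; 4 starts row 3. P = [[1, 2, 5], [3], [4]].

So P = [[1, 2, 5], [3], [4]].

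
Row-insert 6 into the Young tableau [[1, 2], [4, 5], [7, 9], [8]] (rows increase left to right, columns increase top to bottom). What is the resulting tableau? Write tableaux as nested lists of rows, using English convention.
[[1, 2, 6], [4, 5], [7, 9], [8]]

6 is larger than every entry of row 1, so it is appended to row 1. The new tableau is [[1, 2, 6], [4, 5], [7, 9], [8]].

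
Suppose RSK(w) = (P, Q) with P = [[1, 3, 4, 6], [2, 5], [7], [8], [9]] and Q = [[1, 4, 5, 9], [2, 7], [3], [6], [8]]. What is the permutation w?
9 8 2 3 7 1 5 4 6

Reverse the RSK construction: for i from n down to 1, find the cell of Q containing i, remove the entry at that cell from P, and reverse-bump it up through P; the value ejected from row 1 is w(i).

Step i=9: Q has 9 at row 1, column 4; remove that cell from P, ejecting 6. So w(9) = 6. P is now [[1, 3, 4], [2, 5], [7], [8], [9]].
Step i=8: Q has 8 at row 5, column 1; remove 9 from row 5 of P and reverse-bump: 9 enters row 4 and ejects 8; 8 enters row 3 and ejects 7; 7 enters row 2 and ejects 5; 5 enters row 1 and ejects 4. So w(8) = 4. P is now [[1, 3, 5], [2, 7], [8], [9]].
Step i=7: Q has 7 at row 2, column 2; remove 7 from row 2 of P and reverse-bump: 7 enters row 1 and ejects 5. So w(7) = 5. P is now [[1, 3, 7], [2], [8], [9]].
Step i=6: Q has 6 at row 4, column 1; remove 9 from row 4 of P and reverse-bump: 9 enters row 3 and ejects 8; 8 enters row 2 and ejects 2; 2 enters row 1 and ejects 1. So w(6) = 1. P is now [[2, 3, 7], [8], [9]].
Step i=5: Q has 5 at row 1, column 3; remove that cell from P, ejecting 7. So w(5) = 7. P is now [[2, 3], [8], [9]].
Step i=4: Q has 4 at row 1, column 2; remove that cell from P, ejecting 3. So w(4) = 3. P is now [[2], [8], [9]].
Step i=3: Q has 3 at row 3, column 1; remove 9 from row 3 of P and reverse-bump: 9 enters row 2 and ejects 8; 8 enters row 1 and ejects 2. So w(3) = 2. P is now [[8], [9]].
Step i=2: Q has 2 at row 2, column 1; remove 9 from row 2 of P and reverse-bump: 9 enters row 1 and ejects 8. So w(2) = 8. P is now [[9]].
Step i=1: Q has 1 at row 1, column 1; remove that cell from P, ejecting 9. So w(1) = 9. P is now [].

So w = 9 8 2 3 7 1 5 4 6.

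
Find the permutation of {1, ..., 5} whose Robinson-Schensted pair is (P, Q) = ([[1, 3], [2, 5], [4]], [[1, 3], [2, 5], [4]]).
Reverse RSK: for i = n, n-1, ..., 1, locate i in Q, remove the corresponding corner cell from P, and reverse-bump its entry up through P; the value ejected from row 1 is w(i).

So w = 4 2 5 1 3.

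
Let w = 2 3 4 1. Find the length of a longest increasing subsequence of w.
3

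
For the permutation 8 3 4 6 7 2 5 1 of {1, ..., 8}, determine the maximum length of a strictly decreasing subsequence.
4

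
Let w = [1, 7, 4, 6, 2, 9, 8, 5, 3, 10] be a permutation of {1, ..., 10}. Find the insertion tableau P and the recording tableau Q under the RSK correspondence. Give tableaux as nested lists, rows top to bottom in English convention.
P = [[1, 2, 3, 8, 10], [4, 5], [6, 9], [7]], Q = [[1, 2, 4, 6, 10], [3, 7], [5, 8], [9]]

Insert each entry of the permutation into P by Schensted row insertion, recording in Q the position of each new cell.

After inserting 1: P = [[1]].
After inserting 7: P = [[1, 7]].
After inserting 4: P = [[1, 4], [7]].
After inserting 6: P = [[1, 4, 6], [7]].
After inserting 2: P = [[1, 2, 6], [4], [7]].
After inserting 9: P = [[1, 2, 6, 9], [4], [7]].
After inserting 8: P = [[1, 2, 6, 8], [4, 9], [7]].
After inserting 5: P = [[1, 2, 5, 8], [4, 6], [7, 9]].
After inserting 3: P = [[1, 2, 3, 8], [4, 5], [6, 9], [7]].
After inserting 10: P = [[1, 2, 3, 8, 10], [4, 5], [6, 9], [7]].

So P = [[1, 2, 3, 8, 10], [4, 5], [6, 9], [7]], Q = [[1, 2, 4, 6, 10], [3, 7], [5, 8], [9]].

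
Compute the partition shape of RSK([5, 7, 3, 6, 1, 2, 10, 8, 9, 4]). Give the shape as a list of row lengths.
Row-insert each entry into an empty tableau.

After inserting 5: P = [[5]].
After inserting 7: P = [[5, 7]].
After inserting 3: P = [[3, 7], [5]].
After inserting 6: P = [[3, 6], [5, 7]].
After inserting 1: P = [[1, 6], [3, 7], [5]].
After inserting 2: P = [[1, 2], [3, 6], [5, 7]].
After inserting 10: P = [[1, 2, 10], [3, 6], [5, 7]].
After inserting 8: P = [[1, 2, 8], [3, 6, 10], [5, 7]].
After inserting 9: P = [[1, 2, 8, 9], [3, 6, 10], [5, 7]].
After inserting 4: P = [[1, 2, 4, 9], [3, 6, 8], [5, 7, 10]].

The final insertion tableau P = [[1, 2, 4, 9], [3, 6, 8], [5, 7, 10]] has shape [4, 3, 3].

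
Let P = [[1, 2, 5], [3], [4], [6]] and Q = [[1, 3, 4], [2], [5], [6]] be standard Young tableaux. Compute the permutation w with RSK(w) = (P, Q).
6 1 4 5 3 2

Reverse the RSK construction: for i from n down to 1, find the cell of Q containing i, remove the entry at that cell from P, and reverse-bump it up through P; the value ejected from row 1 is w(i).

Step i=6: Q has 6 at row 4, column 1; remove 6 from row 4 of P and reverse-bump: 6 enters row 3 and ejects 4; 4 enters row 2 and ejects 3; 3 enters row 1 and ejects 2. So w(6) = 2. P is now [[1, 3, 5], [4], [6]].
Step i=5: Q has 5 at row 3, column 1; remove 6 from row 3 of P and reverse-bump: 6 enters row 2 and ejects 4; 4 enters row 1 and ejects 3. So w(5) = 3. P is now [[1, 4, 5], [6]].
Step i=4: Q has 4 at row 1, column 3; remove that cell from P, ejecting 5. So w(4) = 5. P is now [[1, 4], [6]].
Step i=3: Q has 3 at row 1, column 2; remove that cell from P, ejecting 4. So w(3) = 4. P is now [[1], [6]].
Step i=2: Q has 2 at row 2, column 1; remove 6 from row 2 of P and reverse-bump: 6 enters row 1 and ejects 1. So w(2) = 1. P is now [[6]].
Step i=1: Q has 1 at row 1, column 1; remove that cell from P, ejecting 6. So w(1) = 6. P is now [].

So w = 6 1 4 5 3 2.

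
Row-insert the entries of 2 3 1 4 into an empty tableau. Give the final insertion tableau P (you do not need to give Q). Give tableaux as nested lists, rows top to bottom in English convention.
P = [[1, 3, 4], [2]]

After inserting 2: P = [[2]].
After inserting 3: P = [[2, 3]].
After inserting 1: P = [[1, 3], [2]].
After inserting 4: P = [[1, 3, 4], [2]].

So P = [[1, 3, 4], [2]].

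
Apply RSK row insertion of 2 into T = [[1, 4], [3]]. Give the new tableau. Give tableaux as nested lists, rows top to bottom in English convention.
In row 1, 2 replaces 4 (the leftmost entry greater than 2); 4 is bumped to row 2. 4 is appended to row 2. The new tableau is [[1, 2], [3, 4]].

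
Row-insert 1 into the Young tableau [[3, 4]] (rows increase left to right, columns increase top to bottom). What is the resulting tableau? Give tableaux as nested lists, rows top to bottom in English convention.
In row 1, 1 replaces 3 (the leftmost entry greater than 1); 3 is bumped to row 2. 3 starts a new row 2. The new tableau is [[1, 4], [3]].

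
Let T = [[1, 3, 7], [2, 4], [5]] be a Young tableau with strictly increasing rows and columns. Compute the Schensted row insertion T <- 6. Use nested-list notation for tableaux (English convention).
[[1, 3, 6], [2, 4, 7], [5]]

In row 1, 6 replaces 7 (the leftmost entry greater than 6); 7 is bumped to row 2. 7 is appended to row 2. The new tableau is [[1, 3, 6], [2, 4, 7], [5]].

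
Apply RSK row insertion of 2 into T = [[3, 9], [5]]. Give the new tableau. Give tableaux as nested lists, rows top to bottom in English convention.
[[2, 9], [3], [5]]

In row 1, 2 replaces 3 (the leftmost entry greater than 2); 3 is bumped to row 2. In row 2, 3 replaces 5 (the leftmost entry greater than 3); 5 is bumped to row 3. 5 starts a new row 3. The new tableau is [[2, 9], [3], [5]].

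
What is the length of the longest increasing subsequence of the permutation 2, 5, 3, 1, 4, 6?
4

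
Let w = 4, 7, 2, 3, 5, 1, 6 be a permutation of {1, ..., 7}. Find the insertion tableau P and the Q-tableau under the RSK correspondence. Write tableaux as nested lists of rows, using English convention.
Insert each entry of the permutation into P by Schensted row insertion, recording in Q the position of each new cell.

Insert 4: appended to row 1. P = [[4]], Q = [[1]].
Insert 7: appended to row 1. P = [[4, 7]], Q = [[1, 2]].
Insert 2: 2 bumps 4 from row 1; 4 starts row 2. P = [[2, 7], [4]], Q = [[1, 2], [3]].
Insert 3: 3 bumps 7 from row 1; 7 appends to row 2. P = [[2, 3], [4, 7]], Q = [[1, 2], [3, 4]].
Insert 5: appended to row 1. P = [[2, 3, 5], [4, 7]], Q = [[1, 2, 5], [3, 4]].
Insert 1: 1 bumps 2 from row 1; 2 bumps 4 from row 2; 4 starts row 3. P = [[1, 3, 5], [2, 7], [4]], Q = [[1, 2, 5], [3, 4], [6]].
Insert 6: appended to row 1. P = [[1, 3, 5, 6], [2, 7], [4]], Q = [[1, 2, 5, 7], [3, 4], [6]].

So P = [[1, 3, 5, 6], [2, 7], [4]], Q = [[1, 2, 5, 7], [3, 4], [6]].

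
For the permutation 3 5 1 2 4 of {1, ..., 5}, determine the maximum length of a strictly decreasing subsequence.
2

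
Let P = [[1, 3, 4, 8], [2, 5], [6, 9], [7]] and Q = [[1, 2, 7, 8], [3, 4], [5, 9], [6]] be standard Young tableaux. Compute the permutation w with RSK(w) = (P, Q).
Reverse RSK: for i = n, n-1, ..., 1, locate i in Q, remove the corresponding corner cell from P, and reverse-bump its entry up through P; the value ejected from row 1 is w(i).

So w = 7 9 2 6 3 1 5 8 4.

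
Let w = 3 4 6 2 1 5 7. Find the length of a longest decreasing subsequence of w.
3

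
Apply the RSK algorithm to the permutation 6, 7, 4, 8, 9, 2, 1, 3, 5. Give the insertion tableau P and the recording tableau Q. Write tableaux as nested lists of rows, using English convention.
Insert each entry of the permutation into P by Schensted row insertion, recording in Q the position of each new cell.

After inserting 6: P = [[6]].
After inserting 7: P = [[6, 7]].
After inserting 4: P = [[4, 7], [6]].
After inserting 8: P = [[4, 7, 8], [6]].
After inserting 9: P = [[4, 7, 8, 9], [6]].
After inserting 2: P = [[2, 7, 8, 9], [4], [6]].
After inserting 1: P = [[1, 7, 8, 9], [2], [4], [6]].
After inserting 3: P = [[1, 3, 8, 9], [2, 7], [4], [6]].
After inserting 5: P = [[1, 3, 5, 9], [2, 7, 8], [4], [6]].

So P = [[1, 3, 5, 9], [2, 7, 8], [4], [6]], Q = [[1, 2, 4, 5], [3, 8, 9], [6], [7]].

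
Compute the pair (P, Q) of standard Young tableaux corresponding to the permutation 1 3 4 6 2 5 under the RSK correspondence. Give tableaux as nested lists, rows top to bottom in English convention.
Insert each entry of the permutation into P by Schensted row insertion, recording in Q the position of each new cell.

Insert 1: appended to row 1. P = [[1]].
Insert 3: appended to row 1. P = [[1, 3]].
Insert 4: appended to row 1. P = [[1, 3, 4]].
Insert 6: appended to row 1. P = [[1, 3, 4, 6]].
Insert 2: 2 bumps 3 from row 1; 3 starts row 2. P = [[1, 2, 4, 6], [3]].
Insert 5: 5 bumps 6 from row 1; 6 appends to row 2. P = [[1, 2, 4, 5], [3, 6]].

So P = [[1, 2, 4, 5], [3, 6]], Q = [[1, 2, 3, 4], [5, 6]].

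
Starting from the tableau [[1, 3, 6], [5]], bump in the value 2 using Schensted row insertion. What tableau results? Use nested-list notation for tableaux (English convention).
[[1, 2, 6], [3], [5]]

In row 1, 2 replaces 3 (the leftmost entry greater than 2); 3 is bumped to row 2. In row 2, 3 replaces 5 (the leftmost entry greater than 3); 5 is bumped to row 3. 5 starts a new row 3. The new tableau is [[1, 2, 6], [3], [5]].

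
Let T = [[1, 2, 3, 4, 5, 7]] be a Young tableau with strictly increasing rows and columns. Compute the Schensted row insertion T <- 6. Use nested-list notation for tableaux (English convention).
In row 1, 6 replaces 7 (the leftmost entry greater than 6); 7 is bumped to row 2. 7 starts a new row 2. The new tableau is [[1, 2, 3, 4, 5, 6], [7]].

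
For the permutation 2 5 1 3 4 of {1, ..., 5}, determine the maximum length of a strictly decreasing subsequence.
2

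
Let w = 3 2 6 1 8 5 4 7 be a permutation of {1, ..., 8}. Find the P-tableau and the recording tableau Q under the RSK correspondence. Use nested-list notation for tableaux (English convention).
Insert each entry of the permutation into P by Schensted row insertion, recording in Q the position of each new cell.

Insert 3: appended to row 1. P = [[3]].
Insert 2: 2 bumps 3 from row 1; 3 starts row 2. P = [[2], [3]].
Insert 6: appended to row 1. P = [[2, 6], [3]].
Insert 1: 1 bumps 2 from row 1; 2 bumps 3 from row 2; 3 starts row 3. P = [[1, 6], [2], [3]].
Insert 8: appended to row 1. P = [[1, 6, 8], [2], [3]].
Insert 5: 5 bumps 6 from row 1; 6 appends to row 2. P = [[1, 5, 8], [2, 6], [3]].
Insert 4: 4 bumps 5 from row 1; 5 bumps 6 from row 2; 6 appends to row 3. P = [[1, 4, 8], [2, 5], [3, 6]].
Insert 7: 7 bumps 8 from row 1; 8 appends to row 2. P = [[1, 4, 7], [2, 5, 8], [3, 6]].

So P = [[1, 4, 7], [2, 5, 8], [3, 6]], Q = [[1, 3, 5], [2, 6, 8], [4, 7]].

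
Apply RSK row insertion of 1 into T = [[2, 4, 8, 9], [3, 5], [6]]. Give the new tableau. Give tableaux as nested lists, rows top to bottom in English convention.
[[1, 4, 8, 9], [2, 5], [3], [6]]

In row 1, 1 replaces 2 (the leftmost entry greater than 1); 2 is bumped to row 2. In row 2, 2 replaces 3 (the leftmost entry greater than 2); 3 is bumped to row 3. In row 3, 3 replaces 6 (the leftmost entry greater than 3); 6 is bumped to row 4. 6 starts a new row 4. The new tableau is [[1, 4, 8, 9], [2, 5], [3], [6]].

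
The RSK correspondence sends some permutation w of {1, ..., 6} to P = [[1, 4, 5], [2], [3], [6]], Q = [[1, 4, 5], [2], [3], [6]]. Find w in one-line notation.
6 3 2 4 5 1

Reverse the RSK construction: for i from n down to 1, find the cell of Q containing i, remove the entry at that cell from P, and reverse-bump it up through P; the value ejected from row 1 is w(i).

Step i=6: Q has 6 at row 4, column 1; remove 6 from row 4 of P and reverse-bump: 6 enters row 3 and ejects 3; 3 enters row 2 and ejects 2; 2 enters row 1 and ejects 1. So w(6) = 1. P is now [[2, 4, 5], [3], [6]].
Step i=5: Q has 5 at row 1, column 3; remove that cell from P, ejecting 5. So w(5) = 5. P is now [[2, 4], [3], [6]].
Step i=4: Q has 4 at row 1, column 2; remove that cell from P, ejecting 4. So w(4) = 4. P is now [[2], [3], [6]].
Step i=3: Q has 3 at row 3, column 1; remove 6 from row 3 of P and reverse-bump: 6 enters row 2 and ejects 3; 3 enters row 1 and ejects 2. So w(3) = 2. P is now [[3], [6]].
Step i=2: Q has 2 at row 2, column 1; remove 6 from row 2 of P and reverse-bump: 6 enters row 1 and ejects 3. So w(2) = 3. P is now [[6]].
Step i=1: Q has 1 at row 1, column 1; remove that cell from P, ejecting 6. So w(1) = 6. P is now [].

So w = 6 3 2 4 5 1.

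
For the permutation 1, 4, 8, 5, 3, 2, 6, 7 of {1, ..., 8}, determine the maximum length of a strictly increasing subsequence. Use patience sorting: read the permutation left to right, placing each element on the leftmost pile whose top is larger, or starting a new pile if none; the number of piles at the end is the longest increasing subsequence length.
5

1: new pile. tops = [1]
4: new pile. tops = [1, 4]
8: new pile. tops = [1, 4, 8]
5: onto pile 3 (replacing 8). tops = [1, 4, 5]
3: onto pile 2 (replacing 4). tops = [1, 3, 5]
2: onto pile 2 (replacing 3). tops = [1, 2, 5]
6: new pile. tops = [1, 2, 5, 6]
7: new pile. tops = [1, 2, 5, 6, 7]

5 piles, so the longest increasing subsequence has length 5.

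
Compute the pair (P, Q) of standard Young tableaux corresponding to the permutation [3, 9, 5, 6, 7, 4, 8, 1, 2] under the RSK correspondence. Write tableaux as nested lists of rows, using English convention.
Insert each entry of the permutation into P by Schensted row insertion, recording in Q the position of each new cell.

Insert 3: appended to row 1. P = [[3]].
Insert 9: appended to row 1. P = [[3, 9]].
Insert 5: 5 bumps 9 from row 1; 9 starts row 2. P = [[3, 5], [9]].
Insert 6: appended to row 1. P = [[3, 5, 6], [9]].
Insert 7: appended to row 1. P = [[3, 5, 6, 7], [9]].
Insert 4: 4 bumps 5 from row 1; 5 bumps 9 from row 2; 9 starts row 3. P = [[3, 4, 6, 7], [5], [9]].
Insert 8: appended to row 1. P = [[3, 4, 6, 7, 8], [5], [9]].
Insert 1: 1 bumps 3 from row 1; 3 bumps 5 from row 2; 5 bumps 9 from row 3; 9 starts row 4. P = [[1, 4, 6, 7, 8], [3], [5], [9]].
Insert 2: 2 bumps 4 from row 1; 4 appends to row 2. P = [[1, 2, 6, 7, 8], [3, 4], [5], [9]].

So P = [[1, 2, 6, 7, 8], [3, 4], [5], [9]], Q = [[1, 2, 4, 5, 7], [3, 9], [6], [8]].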